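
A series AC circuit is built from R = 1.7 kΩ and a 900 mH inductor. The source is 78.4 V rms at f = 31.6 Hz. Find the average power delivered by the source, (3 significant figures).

ω = 2πf = 198.5 rad/s
X_L = ωL = 179 Ω
Z = 1700 + j179 Ω
|Z| = √(1700² + 179²) = 1710 Ω
∠Z = arctan(179/1700) = 6.00°
I = V/|Z| = 45.9 mA
P = VI cos φ = 78.4 × 0.0459 × cos(6.00°) = 3.58 W

3.58 W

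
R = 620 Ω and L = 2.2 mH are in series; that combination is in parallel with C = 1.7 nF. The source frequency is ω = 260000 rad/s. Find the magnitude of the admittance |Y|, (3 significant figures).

X_L = ωL = 572 Ω
X_C = 1/(ωC) = 2260 Ω
Branch 1 (R+jX_L): Z₁ = 620 + j572 Ω, |Z₁| = 844 Ω
Branch 2 (−jX_C): Z₂ = −j2260 Ω
Parallel: Z = Z₁Z₂/(Z₁+Z₂), |Z| = 1060 Ω, ∠Z = 22.6°
|Y| = 1/|Z| = 943 μS

943 μS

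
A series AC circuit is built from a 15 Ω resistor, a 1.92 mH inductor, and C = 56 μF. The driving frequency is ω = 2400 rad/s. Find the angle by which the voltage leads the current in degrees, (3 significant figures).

-10.7°

X_L = ωL = 4.61 Ω
X_C = 1/(ωC) = 7.44 Ω
Net reactance X = X_L − X_C = -2.83 Ω
Z = 15.0 − j2.83 Ω
|Z| = √(15.0² + 2.83²) = 15.3 Ω
∠Z = arctan(-2.83/15.0) = -10.7°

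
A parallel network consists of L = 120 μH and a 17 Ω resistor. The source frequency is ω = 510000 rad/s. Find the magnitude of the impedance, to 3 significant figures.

X_L = ωL = 61.2 Ω
Parallel: admittances add. Y = 1/R + 1/(jωL)
Y = (0.0588 − j0.0163) S
|Y| = 0.0611 S → |Z| = 1/|Y| = 16.4 Ω, ∠Z = −∠Y = 15.5°

16.4 Ω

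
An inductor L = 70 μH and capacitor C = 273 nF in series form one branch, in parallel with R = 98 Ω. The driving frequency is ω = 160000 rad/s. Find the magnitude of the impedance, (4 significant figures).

X_L = ωL = 11.20 Ω
X_C = 1/(ωC) = 22.89 Ω
Branch 1: Z₁ = R = 98.00 Ω
Branch 2 (series LC): Z₂ = j(X_L − X_C) = −j11.69 Ω
Parallel: Z = Z₁Z₂/(Z₁+Z₂), |Z| = 11.61 Ω, ∠Z = -83.20°

11.61 Ω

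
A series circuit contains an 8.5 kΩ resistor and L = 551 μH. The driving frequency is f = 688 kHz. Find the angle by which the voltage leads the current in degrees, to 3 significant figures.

15.7°

ω = 2πf = 4.323e+06 rad/s
X_L = ωL = 2380 Ω
Z = 8500 + j2380 Ω
|Z| = √(8500² + 2380²) = 8830 Ω
∠Z = arctan(2380/8500) = 15.7°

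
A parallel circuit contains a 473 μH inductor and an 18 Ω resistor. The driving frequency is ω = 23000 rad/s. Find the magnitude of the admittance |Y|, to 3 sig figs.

107 mS

X_L = ωL = 10.9 Ω
Parallel: admittances add. Y = 1/R + 1/(jωL)
Y = (0.0556 − j0.0919) S
|Y| = 0.107 S → |Z| = 1/|Y| = 9.31 Ω, ∠Z = −∠Y = 58.9°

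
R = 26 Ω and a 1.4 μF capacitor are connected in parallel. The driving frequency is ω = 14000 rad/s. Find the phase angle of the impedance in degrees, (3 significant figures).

-27.0°

X_C = 1/(ωC) = 51.0 Ω
Parallel: admittances add. Y = 1/R + jωC
Y = (0.0385 + j0.0196) S
|Y| = 0.0432 S → |Z| = 1/|Y| = 23.2 Ω, ∠Z = −∠Y = -27.0°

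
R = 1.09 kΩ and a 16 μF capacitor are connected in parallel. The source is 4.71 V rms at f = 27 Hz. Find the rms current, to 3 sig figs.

13.5 mA

ω = 2πf = 169.6 rad/s
X_C = 1/(ωC) = 368 Ω
Parallel: admittances add. Y = 1/R + jωC
Y = (0.000917 + j0.00271) S
|Y| = 0.00287 S → |Z| = 1/|Y| = 349 Ω, ∠Z = −∠Y = -71.3°
I = V/|Z| = 4.71/349 = 13.5 mA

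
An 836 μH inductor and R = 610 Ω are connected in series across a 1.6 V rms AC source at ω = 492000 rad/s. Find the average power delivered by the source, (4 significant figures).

X_L = ωL = 411.3 Ω
Z = 610.0 + j411.3 Ω
|Z| = √(610.0² + 411.3²) = 735.7 Ω
∠Z = arctan(411.3/610.0) = 33.99°
I = V/|Z| = 2.175 mA
P = VI cos φ = 1.6 × 0.002175 × cos(33.99°) = 2.885 mW

2.885 mW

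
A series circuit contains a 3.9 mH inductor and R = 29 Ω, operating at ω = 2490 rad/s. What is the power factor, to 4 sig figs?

0.9482

X_L = ωL = 9.711 Ω
Z = 29.00 + j9.711 Ω
|Z| = √(29.00² + 9.711²) = 30.58 Ω
∠Z = arctan(9.711/29.00) = 18.51°
cos φ = cos(18.51°) = 0.9482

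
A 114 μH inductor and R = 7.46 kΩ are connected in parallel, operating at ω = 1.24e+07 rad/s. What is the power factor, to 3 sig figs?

X_L = ωL = 1410 Ω
Parallel: admittances add. Y = 1/R + 1/(jωL)
Y = (0.000134 − j0.000707) S
|Y| = 0.000720 S → |Z| = 1/|Y| = 1390 Ω, ∠Z = −∠Y = 79.3°
cos φ = cos(79.3°) = 0.186

0.186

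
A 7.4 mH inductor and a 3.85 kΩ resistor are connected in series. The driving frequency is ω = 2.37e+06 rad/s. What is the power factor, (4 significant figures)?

X_L = ωL = 17540 Ω
Z = 3850 + j17540 Ω
|Z| = √(3850² + 17540²) = 17960 Ω
∠Z = arctan(17540/3850) = 77.62°
cos φ = cos(77.62°) = 0.2144

0.2144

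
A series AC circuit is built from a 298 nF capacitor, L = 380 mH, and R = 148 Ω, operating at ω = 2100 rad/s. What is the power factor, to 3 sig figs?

0.182

X_L = ωL = 798 Ω
X_C = 1/(ωC) = 1600 Ω
Net reactance X = X_L − X_C = -800 Ω
Z = 148 − j800 Ω
|Z| = √(148² + 800²) = 814 Ω
∠Z = arctan(-800/148) = -79.5°
cos φ = cos(-79.5°) = 0.182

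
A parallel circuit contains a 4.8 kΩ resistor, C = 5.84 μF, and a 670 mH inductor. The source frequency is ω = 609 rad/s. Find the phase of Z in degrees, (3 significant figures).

X_L = ωL = 408 Ω
X_C = 1/(ωC) = 281 Ω
Parallel: admittances add. Y = 1/R + 1/(jωL) + jωC
Y = (0.000208 + j0.00111) S
|Y| = 0.00113 S → |Z| = 1/|Y| = 889 Ω, ∠Z = −∠Y = -79.3°

-79.3°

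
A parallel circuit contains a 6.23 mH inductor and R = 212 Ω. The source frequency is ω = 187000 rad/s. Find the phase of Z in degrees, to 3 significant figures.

10.3°

X_L = ωL = 1170 Ω
Parallel: admittances add. Y = 1/R + 1/(jωL)
Y = (0.00472 − j0.000858) S
|Y| = 0.00479 S → |Z| = 1/|Y| = 209 Ω, ∠Z = −∠Y = 10.3°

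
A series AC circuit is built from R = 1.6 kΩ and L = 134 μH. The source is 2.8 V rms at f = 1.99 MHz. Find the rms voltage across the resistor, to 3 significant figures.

1.93 V

ω = 2πf = 1.25e+07 rad/s
X_L = ωL = 1680 Ω
Z = 1600 + j1680 Ω
|Z| = √(1600² + 1680²) = 2320 Ω
I = V/|Z| = 1.21 mA
V_R = I·|Z_R| = 0.00121 × 1600 = 1.93 V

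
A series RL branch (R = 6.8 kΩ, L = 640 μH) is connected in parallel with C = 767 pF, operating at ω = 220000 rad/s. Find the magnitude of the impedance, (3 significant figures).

X_L = ωL = 141 Ω
X_C = 1/(ωC) = 5930 Ω
Branch 1 (R+jX_L): Z₁ = 6800 + j141 Ω, |Z₁| = 6800 Ω
Branch 2 (−jX_C): Z₂ = −j5930 Ω
Parallel: Z = Z₁Z₂/(Z₁+Z₂), |Z| = 4510 Ω, ∠Z = -48.4°

4510 Ω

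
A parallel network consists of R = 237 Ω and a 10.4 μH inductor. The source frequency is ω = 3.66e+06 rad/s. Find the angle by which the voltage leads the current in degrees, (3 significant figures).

X_L = ωL = 38.1 Ω
Parallel: admittances add. Y = 1/R + 1/(jωL)
Y = (0.00422 − j0.0263) S
|Y| = 0.0266 S → |Z| = 1/|Y| = 37.6 Ω, ∠Z = −∠Y = 80.9°

80.9°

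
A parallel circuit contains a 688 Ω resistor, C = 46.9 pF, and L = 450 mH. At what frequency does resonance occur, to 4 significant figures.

ω₀ = 1/√(LC) = 1/√(0.45 × 4.69e-11) = 217700 rad/s
f₀ = ω₀/(2π) = 34.64 kHz

34.64 kHz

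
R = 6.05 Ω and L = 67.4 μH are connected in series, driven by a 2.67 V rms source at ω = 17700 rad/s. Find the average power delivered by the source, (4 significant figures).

X_L = ωL = 1.193 Ω
Z = 6.050 + j1.193 Ω
|Z| = √(6.050² + 1.193²) = 6.166 Ω
∠Z = arctan(1.193/6.050) = 11.15°
I = V/|Z| = 433.0 mA
P = VI cos φ = 2.67 × 0.4330 × cos(11.15°) = 1.134 W

1.134 W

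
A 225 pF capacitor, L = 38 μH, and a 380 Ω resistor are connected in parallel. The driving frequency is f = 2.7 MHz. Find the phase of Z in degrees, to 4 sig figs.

ω = 2πf = 1.696e+07 rad/s
X_L = ωL = 644.7 Ω
X_C = 1/(ωC) = 262.0 Ω
Parallel: admittances add. Y = 1/R + 1/(jωL) + jωC
Y = (0.002632 + j0.002266) S
|Y| = 0.003473 S → |Z| = 1/|Y| = 288.0 Ω, ∠Z = −∠Y = -40.73°

-40.73°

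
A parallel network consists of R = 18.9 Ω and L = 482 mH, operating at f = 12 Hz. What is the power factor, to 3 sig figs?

ω = 2πf = 75.40 rad/s
X_L = ωL = 36.3 Ω
Parallel: admittances add. Y = 1/R + 1/(jωL)
Y = (0.0529 − j0.0275) S
|Y| = 0.0596 S → |Z| = 1/|Y| = 16.8 Ω, ∠Z = −∠Y = 27.5°
cos φ = cos(27.5°) = 0.887

0.887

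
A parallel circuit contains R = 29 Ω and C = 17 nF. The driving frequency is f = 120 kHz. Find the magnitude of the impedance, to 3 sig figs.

27.2 Ω

ω = 2πf = 754000 rad/s
X_C = 1/(ωC) = 78.0 Ω
Parallel: admittances add. Y = 1/R + jωC
Y = (0.0345 + j0.0128) S
|Y| = 0.0368 S → |Z| = 1/|Y| = 27.2 Ω, ∠Z = −∠Y = -20.4°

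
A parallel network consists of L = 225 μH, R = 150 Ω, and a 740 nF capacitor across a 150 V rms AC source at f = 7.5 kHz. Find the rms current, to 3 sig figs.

8.97 A

ω = 2πf = 47120 rad/s
X_L = ωL = 10.6 Ω
X_C = 1/(ωC) = 28.7 Ω
Parallel: admittances add. Y = 1/R + 1/(jωL) + jωC
Y = (0.00667 − j0.0594) S
|Y| = 0.0598 S → |Z| = 1/|Y| = 16.7 Ω, ∠Z = −∠Y = 83.6°
I = V/|Z| = 150/16.7 = 8.97 A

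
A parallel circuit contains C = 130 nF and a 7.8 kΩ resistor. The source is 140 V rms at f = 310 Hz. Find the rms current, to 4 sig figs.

ω = 2πf = 1948 rad/s
X_C = 1/(ωC) = 3949 Ω
Parallel: admittances add. Y = 1/R + jωC
Y = (0.0001282 + j0.0002532) S
|Y| = 0.0002838 S → |Z| = 1/|Y| = 3523 Ω, ∠Z = −∠Y = -63.15°
I = V/|Z| = 140/3523 = 39.73 mA

39.73 mA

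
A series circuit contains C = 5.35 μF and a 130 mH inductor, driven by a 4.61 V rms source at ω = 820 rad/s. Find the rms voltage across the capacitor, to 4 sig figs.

8.660 V

X_L = ωL = 106.6 Ω
X_C = 1/(ωC) = 227.9 Ω
Net reactance X = X_L − X_C = -121.3 Ω
Z = − j121.3 Ω
|Z| = √(0² + 121.3²) = 121.3 Ω
I = V/|Z| = 37.99 mA
V_C = I·|Z_C| = 0.03799 × 227.9 = 8.660 V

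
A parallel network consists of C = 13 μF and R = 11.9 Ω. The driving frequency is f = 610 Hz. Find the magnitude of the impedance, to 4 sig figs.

ω = 2πf = 3833 rad/s
X_C = 1/(ωC) = 20.07 Ω
Parallel: admittances add. Y = 1/R + jωC
Y = (0.08403 + j0.04983) S
|Y| = 0.09769 S → |Z| = 1/|Y| = 10.24 Ω, ∠Z = −∠Y = -30.66°

10.24 Ω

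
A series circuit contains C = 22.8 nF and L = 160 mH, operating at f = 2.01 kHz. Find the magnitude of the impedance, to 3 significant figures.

1450 Ω

ω = 2πf = 12630 rad/s
X_L = ωL = 2020 Ω
X_C = 1/(ωC) = 3470 Ω
Net reactance X = X_L − X_C = -1450 Ω
Z = − j1450 Ω
|Z| = √(0² + 1450²) = 1450 Ω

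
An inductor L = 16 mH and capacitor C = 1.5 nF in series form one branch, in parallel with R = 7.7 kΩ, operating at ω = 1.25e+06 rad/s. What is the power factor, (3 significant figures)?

X_L = ωL = 20000 Ω
X_C = 1/(ωC) = 533 Ω
Branch 1: Z₁ = R = 7700 Ω
Branch 2 (series LC): Z₂ = j(X_L − X_C) = j19500 Ω
Parallel: Z = Z₁Z₂/(Z₁+Z₂), |Z| = 7160 Ω, ∠Z = 21.6°
cos φ = cos(21.6°) = 0.930

0.930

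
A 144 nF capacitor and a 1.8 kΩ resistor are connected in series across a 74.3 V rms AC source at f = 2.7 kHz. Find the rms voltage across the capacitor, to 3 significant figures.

16.5 V

ω = 2πf = 16960 rad/s
X_C = 1/(ωC) = 409 Ω
Z = 1800 − j409 Ω
|Z| = √(1800² + 409²) = 1850 Ω
I = V/|Z| = 40.3 mA
V_C = I·|Z_C| = 0.0403 × 409 = 16.5 V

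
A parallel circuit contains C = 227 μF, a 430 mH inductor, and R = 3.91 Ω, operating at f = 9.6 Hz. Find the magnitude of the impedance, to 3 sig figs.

ω = 2πf = 60.32 rad/s
X_L = ωL = 25.9 Ω
X_C = 1/(ωC) = 73.0 Ω
Parallel: admittances add. Y = 1/R + 1/(jωL) + jωC
Y = (0.256 − j0.0249) S
|Y| = 0.257 S → |Z| = 1/|Y| = 3.89 Ω, ∠Z = −∠Y = 5.55°

3.89 Ω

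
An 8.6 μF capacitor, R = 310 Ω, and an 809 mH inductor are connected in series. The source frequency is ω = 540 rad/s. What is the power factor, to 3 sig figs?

0.814

X_L = ωL = 437 Ω
X_C = 1/(ωC) = 215 Ω
Net reactance X = X_L − X_C = 222 Ω
Z = 310 + j222 Ω
|Z| = √(310² + 222²) = 381 Ω
∠Z = arctan(222/310) = 35.5°
cos φ = cos(35.5°) = 0.814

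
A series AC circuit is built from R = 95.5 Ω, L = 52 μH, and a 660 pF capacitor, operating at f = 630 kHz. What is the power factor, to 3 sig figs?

0.475

ω = 2πf = 3.958e+06 rad/s
X_L = ωL = 206 Ω
X_C = 1/(ωC) = 383 Ω
Net reactance X = X_L − X_C = -177 Ω
Z = 95.5 − j177 Ω
|Z| = √(95.5² + 177²) = 201 Ω
∠Z = arctan(-177/95.5) = -61.6°
cos φ = cos(-61.6°) = 0.475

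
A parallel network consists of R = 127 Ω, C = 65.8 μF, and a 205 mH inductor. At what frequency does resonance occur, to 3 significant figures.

43.3 Hz

ω₀ = 1/√(LC) = 1/√(0.205 × 6.58e-05) = 272.3 rad/s
f₀ = ω₀/(2π) = 43.3 Hz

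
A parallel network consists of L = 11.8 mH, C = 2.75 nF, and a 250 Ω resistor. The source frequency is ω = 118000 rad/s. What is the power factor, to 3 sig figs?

X_L = ωL = 1390 Ω
X_C = 1/(ωC) = 3080 Ω
Parallel: admittances add. Y = 1/R + 1/(jωL) + jωC
Y = (0.00400 − j0.000394) S
|Y| = 0.00402 S → |Z| = 1/|Y| = 249 Ω, ∠Z = −∠Y = 5.62°
cos φ = cos(5.62°) = 0.995

0.995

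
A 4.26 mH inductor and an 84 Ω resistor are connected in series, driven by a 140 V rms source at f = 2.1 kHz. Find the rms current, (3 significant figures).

ω = 2πf = 13190 rad/s
X_L = ωL = 56.2 Ω
Z = 84.0 + j56.2 Ω
|Z| = √(84.0² + 56.2²) = 101 Ω
I = V/|Z| = 140/101 = 1.39 A

1.39 A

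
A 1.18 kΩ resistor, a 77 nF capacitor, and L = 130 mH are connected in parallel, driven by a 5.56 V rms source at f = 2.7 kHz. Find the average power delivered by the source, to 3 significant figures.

26.2 mW

ω = 2πf = 16960 rad/s
X_L = ωL = 2210 Ω
X_C = 1/(ωC) = 766 Ω
Parallel: admittances add. Y = 1/R + 1/(jωL) + jωC
Y = (0.000847 + j0.000853) S
|Y| = 0.00120 S → |Z| = 1/|Y| = 832 Ω, ∠Z = −∠Y = -45.2°
I = V/|Z| = 6.68 mA
P = VI cos φ = 5.56 × 0.00668 × cos(-45.2°) = 26.2 mW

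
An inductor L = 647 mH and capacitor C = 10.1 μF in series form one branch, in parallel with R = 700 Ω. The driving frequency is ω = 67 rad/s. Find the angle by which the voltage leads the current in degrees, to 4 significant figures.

X_L = ωL = 43.35 Ω
X_C = 1/(ωC) = 1478 Ω
Branch 1: Z₁ = R = 700.0 Ω
Branch 2 (series LC): Z₂ = j(X_L − X_C) = −j1434 Ω
Parallel: Z = Z₁Z₂/(Z₁+Z₂), |Z| = 629.1 Ω, ∠Z = -26.01°

-26.01°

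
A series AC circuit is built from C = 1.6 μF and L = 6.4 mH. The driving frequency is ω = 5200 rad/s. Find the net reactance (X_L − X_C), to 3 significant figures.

X_L = ωL = 33.3 Ω
X_C = 1/(ωC) = 120 Ω
X = 33.3 − 120 = -86.9 Ω

-86.9 Ω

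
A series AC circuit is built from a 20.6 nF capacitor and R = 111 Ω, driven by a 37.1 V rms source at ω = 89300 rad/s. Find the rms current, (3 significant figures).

X_C = 1/(ωC) = 544 Ω
Z = 111 − j544 Ω
|Z| = √(111² + 544²) = 555 Ω
I = V/|Z| = 37.1/555 = 66.9 mA

66.9 mA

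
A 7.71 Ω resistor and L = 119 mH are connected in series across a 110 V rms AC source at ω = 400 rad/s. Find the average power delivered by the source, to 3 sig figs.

X_L = ωL = 47.6 Ω
Z = 7.71 + j47.6 Ω
|Z| = √(7.71² + 47.6²) = 48.2 Ω
∠Z = arctan(47.6/7.71) = 80.8°
I = V/|Z| = 2.28 A
P = VI cos φ = 110 × 2.28 × cos(80.8°) = 40.1 W

40.1 W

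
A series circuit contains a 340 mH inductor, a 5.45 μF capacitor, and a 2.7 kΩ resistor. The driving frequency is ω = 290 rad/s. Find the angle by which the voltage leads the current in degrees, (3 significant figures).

X_L = ωL = 98.6 Ω
X_C = 1/(ωC) = 633 Ω
Net reactance X = X_L − X_C = -534 Ω
Z = 2700 − j534 Ω
|Z| = √(2700² + 534²) = 2750 Ω
∠Z = arctan(-534/2700) = -11.2°

-11.2°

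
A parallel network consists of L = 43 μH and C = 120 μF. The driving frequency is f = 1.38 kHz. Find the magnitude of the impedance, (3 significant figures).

0.609 Ω

ω = 2πf = 8671 rad/s
X_L = ωL = 0.373 Ω
X_C = 1/(ωC) = 0.961 Ω
Parallel: admittances add. Y = 1/(jωL) + jωC
Y = (0 − j1.64) S
|Y| = 1.64 S → |Z| = 1/|Y| = 0.609 Ω, ∠Z = −∠Y = 90.0°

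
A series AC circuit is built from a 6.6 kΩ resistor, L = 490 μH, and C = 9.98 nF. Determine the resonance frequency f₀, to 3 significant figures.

72.0 kHz

ω₀ = 1/√(LC) = 1/√(0.00049 × 9.98e-09) = 452200 rad/s
f₀ = ω₀/(2π) = 72.0 kHz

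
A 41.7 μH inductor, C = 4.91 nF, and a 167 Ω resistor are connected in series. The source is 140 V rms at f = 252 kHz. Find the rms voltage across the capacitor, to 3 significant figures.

ω = 2πf = 1.583e+06 rad/s
X_L = ωL = 66.0 Ω
X_C = 1/(ωC) = 129 Ω
Net reactance X = X_L − X_C = -62.6 Ω
Z = 167 − j62.6 Ω
|Z| = √(167² + 62.6²) = 178 Ω
I = V/|Z| = 785 mA
V_C = I·|Z_C| = 0.785 × 129 = 101 V

101 V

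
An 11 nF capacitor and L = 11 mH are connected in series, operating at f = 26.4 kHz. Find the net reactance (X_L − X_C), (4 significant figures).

ω = 2πf = 165900 rad/s
X_L = ωL = 1825 Ω
X_C = 1/(ωC) = 548.1 Ω
X = 1825 − 548.1 = 1277 Ω

1277 Ω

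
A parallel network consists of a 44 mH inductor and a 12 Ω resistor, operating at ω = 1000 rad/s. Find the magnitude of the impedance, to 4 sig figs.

X_L = ωL = 44.00 Ω
Parallel: admittances add. Y = 1/R + 1/(jωL)
Y = (0.08333 − j0.02273) S
|Y| = 0.08638 S → |Z| = 1/|Y| = 11.58 Ω, ∠Z = −∠Y = 15.26°

11.58 Ω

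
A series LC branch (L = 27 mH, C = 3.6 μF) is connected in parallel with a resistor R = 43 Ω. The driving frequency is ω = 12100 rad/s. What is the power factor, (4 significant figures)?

0.9901

X_L = ωL = 326.7 Ω
X_C = 1/(ωC) = 22.96 Ω
Branch 1: Z₁ = R = 43.00 Ω
Branch 2 (series LC): Z₂ = j(X_L − X_C) = j303.7 Ω
Parallel: Z = Z₁Z₂/(Z₁+Z₂), |Z| = 42.58 Ω, ∠Z = 8.058°
cos φ = cos(8.058°) = 0.9901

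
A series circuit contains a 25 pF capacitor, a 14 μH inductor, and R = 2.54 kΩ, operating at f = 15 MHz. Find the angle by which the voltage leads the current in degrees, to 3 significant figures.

ω = 2πf = 9.425e+07 rad/s
X_L = ωL = 1320 Ω
X_C = 1/(ωC) = 424 Ω
Net reactance X = X_L − X_C = 895 Ω
Z = 2540 + j895 Ω
|Z| = √(2540² + 895²) = 2690 Ω
∠Z = arctan(895/2540) = 19.4°

19.4°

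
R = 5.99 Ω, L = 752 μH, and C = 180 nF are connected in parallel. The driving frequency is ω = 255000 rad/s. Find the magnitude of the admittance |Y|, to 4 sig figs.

X_L = ωL = 191.8 Ω
X_C = 1/(ωC) = 21.79 Ω
Parallel: admittances add. Y = 1/R + 1/(jωL) + jωC
Y = (0.1669 + j0.04069) S
|Y| = 0.1718 S → |Z| = 1/|Y| = 5.820 Ω, ∠Z = −∠Y = -13.70°

171.8 mS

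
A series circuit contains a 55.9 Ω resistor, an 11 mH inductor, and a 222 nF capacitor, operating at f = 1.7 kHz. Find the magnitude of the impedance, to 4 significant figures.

ω = 2πf = 10680 rad/s
X_L = ωL = 117.5 Ω
X_C = 1/(ωC) = 421.7 Ω
Net reactance X = X_L − X_C = -304.2 Ω
Z = 55.90 − j304.2 Ω
|Z| = √(55.90² + 304.2²) = 309.3 Ω

309.3 Ω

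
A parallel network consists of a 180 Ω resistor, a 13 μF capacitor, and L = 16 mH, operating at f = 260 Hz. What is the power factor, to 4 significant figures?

ω = 2πf = 1634 rad/s
X_L = ωL = 26.14 Ω
X_C = 1/(ωC) = 47.09 Ω
Parallel: admittances add. Y = 1/R + 1/(jωL) + jωC
Y = (0.005556 − j0.01702) S
|Y| = 0.01790 S → |Z| = 1/|Y| = 55.85 Ω, ∠Z = −∠Y = 71.92°
cos φ = cos(71.92°) = 0.3103

0.3103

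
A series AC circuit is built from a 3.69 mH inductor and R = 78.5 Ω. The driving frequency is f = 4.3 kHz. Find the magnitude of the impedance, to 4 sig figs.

ω = 2πf = 27020 rad/s
X_L = ωL = 99.70 Ω
Z = 78.50 + j99.70 Ω
|Z| = √(78.50² + 99.70²) = 126.9 Ω

126.9 Ω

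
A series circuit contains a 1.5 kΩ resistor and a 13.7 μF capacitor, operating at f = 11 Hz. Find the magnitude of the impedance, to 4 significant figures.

ω = 2πf = 69.12 rad/s
X_C = 1/(ωC) = 1056 Ω
Z = 1500 − j1056 Ω
|Z| = √(1500² + 1056²) = 1834 Ω

1834 Ω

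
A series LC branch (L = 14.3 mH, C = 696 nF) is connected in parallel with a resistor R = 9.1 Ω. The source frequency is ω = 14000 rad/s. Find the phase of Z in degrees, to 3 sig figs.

5.33°

X_L = ωL = 200 Ω
X_C = 1/(ωC) = 103 Ω
Branch 1: Z₁ = R = 9.10 Ω
Branch 2 (series LC): Z₂ = j(X_L − X_C) = j97.6 Ω
Parallel: Z = Z₁Z₂/(Z₁+Z₂), |Z| = 9.06 Ω, ∠Z = 5.33°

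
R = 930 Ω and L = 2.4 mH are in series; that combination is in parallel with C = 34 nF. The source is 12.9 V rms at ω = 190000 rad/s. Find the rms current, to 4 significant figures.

X_L = ωL = 456.0 Ω
X_C = 1/(ωC) = 154.8 Ω
Branch 1 (R+jX_L): Z₁ = 930.0 + j456.0 Ω, |Z₁| = 1036 Ω
Branch 2 (−jX_C): Z₂ = −j154.8 Ω
Parallel: Z = Z₁Z₂/(Z₁+Z₂), |Z| = 164.0 Ω, ∠Z = -81.83°
I = V/|Z| = 12.9/164.0 = 78.65 mA

78.65 mA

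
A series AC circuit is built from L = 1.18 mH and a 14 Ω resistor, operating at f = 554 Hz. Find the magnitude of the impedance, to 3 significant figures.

ω = 2πf = 3481 rad/s
X_L = ωL = 4.11 Ω
Z = 14.0 + j4.11 Ω
|Z| = √(14.0² + 4.11²) = 14.6 Ω

14.6 Ω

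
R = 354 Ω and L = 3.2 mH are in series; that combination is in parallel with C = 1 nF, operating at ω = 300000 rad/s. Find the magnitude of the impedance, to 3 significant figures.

X_L = ωL = 960 Ω
X_C = 1/(ωC) = 3330 Ω
Branch 1 (R+jX_L): Z₁ = 354 + j960 Ω, |Z₁| = 1020 Ω
Branch 2 (−jX_C): Z₂ = −j3330 Ω
Parallel: Z = Z₁Z₂/(Z₁+Z₂), |Z| = 1420 Ω, ∠Z = 61.3°

1420 Ω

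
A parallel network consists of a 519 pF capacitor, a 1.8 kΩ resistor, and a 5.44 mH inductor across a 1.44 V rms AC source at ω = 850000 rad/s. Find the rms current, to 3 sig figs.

X_L = ωL = 4620 Ω
X_C = 1/(ωC) = 2270 Ω
Parallel: admittances add. Y = 1/R + 1/(jωL) + jωC
Y = (0.000556 + j0.000225) S
|Y| = 0.000599 S → |Z| = 1/|Y| = 1670 Ω, ∠Z = −∠Y = -22.0°
I = V/|Z| = 1.44/1670 = 863 μA

863 μA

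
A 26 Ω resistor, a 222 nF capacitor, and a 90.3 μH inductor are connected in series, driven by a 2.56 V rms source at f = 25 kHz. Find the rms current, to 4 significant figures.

ω = 2πf = 157100 rad/s
X_L = ωL = 14.18 Ω
X_C = 1/(ωC) = 28.68 Ω
Net reactance X = X_L − X_C = -14.49 Ω
Z = 26.00 − j14.49 Ω
|Z| = √(26.00² + 14.49²) = 29.77 Ω
I = V/|Z| = 2.56/29.77 = 86.00 mA

86.00 mA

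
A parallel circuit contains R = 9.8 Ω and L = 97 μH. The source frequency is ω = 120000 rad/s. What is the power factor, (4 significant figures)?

X_L = ωL = 11.64 Ω
Parallel: admittances add. Y = 1/R + 1/(jωL)
Y = (0.1020 − j0.08591) S
|Y| = 0.1334 S → |Z| = 1/|Y| = 7.497 Ω, ∠Z = −∠Y = 40.09°
cos φ = cos(40.09°) = 0.7650

0.7650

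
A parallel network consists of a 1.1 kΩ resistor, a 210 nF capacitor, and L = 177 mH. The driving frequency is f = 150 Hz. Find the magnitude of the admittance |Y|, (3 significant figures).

5.87 mS

ω = 2πf = 942.5 rad/s
X_L = ωL = 167 Ω
X_C = 1/(ωC) = 5050 Ω
Parallel: admittances add. Y = 1/R + 1/(jωL) + jωC
Y = (0.000909 − j0.00580) S
|Y| = 0.00587 S → |Z| = 1/|Y| = 170 Ω, ∠Z = −∠Y = 81.1°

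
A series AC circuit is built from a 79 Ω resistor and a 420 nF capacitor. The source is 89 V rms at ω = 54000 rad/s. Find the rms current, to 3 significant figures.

984 mA

X_C = 1/(ωC) = 44.1 Ω
Z = 79.0 − j44.1 Ω
|Z| = √(79.0² + 44.1²) = 90.5 Ω
I = V/|Z| = 89/90.5 = 984 mA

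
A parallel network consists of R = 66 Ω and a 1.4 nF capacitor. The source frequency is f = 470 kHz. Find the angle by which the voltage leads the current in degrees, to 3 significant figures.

-15.3°

ω = 2πf = 2.953e+06 rad/s
X_C = 1/(ωC) = 242 Ω
Parallel: admittances add. Y = 1/R + jωC
Y = (0.0152 + j0.00413) S
|Y| = 0.0157 S → |Z| = 1/|Y| = 63.7 Ω, ∠Z = −∠Y = -15.3°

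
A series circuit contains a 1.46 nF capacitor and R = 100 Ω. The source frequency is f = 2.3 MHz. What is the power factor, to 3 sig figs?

ω = 2πf = 1.445e+07 rad/s
X_C = 1/(ωC) = 47.4 Ω
Z = 100 − j47.4 Ω
|Z| = √(100² + 47.4²) = 111 Ω
∠Z = arctan(-47.4/100) = -25.4°
cos φ = cos(-25.4°) = 0.904

0.904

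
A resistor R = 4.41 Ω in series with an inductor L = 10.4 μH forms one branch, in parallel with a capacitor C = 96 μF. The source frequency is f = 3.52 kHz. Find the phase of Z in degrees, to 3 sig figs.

-83.9°

ω = 2πf = 22120 rad/s
X_L = ωL = 0.230 Ω
X_C = 1/(ωC) = 0.471 Ω
Branch 1 (R+jX_L): Z₁ = 4.41 + j0.230 Ω, |Z₁| = 4.42 Ω
Branch 2 (−jX_C): Z₂ = −j0.471 Ω
Parallel: Z = Z₁Z₂/(Z₁+Z₂), |Z| = 0.471 Ω, ∠Z = -83.9°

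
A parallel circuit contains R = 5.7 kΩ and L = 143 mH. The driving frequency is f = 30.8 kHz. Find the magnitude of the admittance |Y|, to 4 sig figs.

179.1 μS

ω = 2πf = 193500 rad/s
X_L = ωL = 27670 Ω
Parallel: admittances add. Y = 1/R + 1/(jωL)
Y = (0.0001754 − j3.614e-05) S
|Y| = 0.0001791 S → |Z| = 1/|Y| = 5583 Ω, ∠Z = −∠Y = 11.64°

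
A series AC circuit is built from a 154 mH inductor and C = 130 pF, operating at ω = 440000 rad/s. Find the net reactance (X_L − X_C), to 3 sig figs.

X_L = ωL = 67800 Ω
X_C = 1/(ωC) = 17500 Ω
X = 67800 − 17500 = 50300 Ω

50300 Ω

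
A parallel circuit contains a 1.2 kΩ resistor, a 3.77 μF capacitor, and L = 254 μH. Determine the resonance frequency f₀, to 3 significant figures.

5.14 kHz

ω₀ = 1/√(LC) = 1/√(0.000254 × 3.77e-06) = 32320 rad/s
f₀ = ω₀/(2π) = 5.14 kHz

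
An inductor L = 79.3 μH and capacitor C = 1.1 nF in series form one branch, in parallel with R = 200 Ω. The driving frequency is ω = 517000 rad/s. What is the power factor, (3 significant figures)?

0.993

X_L = ωL = 41.0 Ω
X_C = 1/(ωC) = 1760 Ω
Branch 1: Z₁ = R = 200 Ω
Branch 2 (series LC): Z₂ = j(X_L − X_C) = −j1720 Ω
Parallel: Z = Z₁Z₂/(Z₁+Z₂), |Z| = 199 Ω, ∠Z = -6.64°
cos φ = cos(-6.64°) = 0.993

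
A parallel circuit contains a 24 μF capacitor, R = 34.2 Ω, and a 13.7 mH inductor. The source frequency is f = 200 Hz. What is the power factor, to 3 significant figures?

ω = 2πf = 1257 rad/s
X_L = ωL = 17.2 Ω
X_C = 1/(ωC) = 33.2 Ω
Parallel: admittances add. Y = 1/R + 1/(jωL) + jωC
Y = (0.0292 − j0.0279) S
|Y| = 0.0404 S → |Z| = 1/|Y| = 24.7 Ω, ∠Z = −∠Y = 43.7°
cos φ = cos(43.7°) = 0.723

0.723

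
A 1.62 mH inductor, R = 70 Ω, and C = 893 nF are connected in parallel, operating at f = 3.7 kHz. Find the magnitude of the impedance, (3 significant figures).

ω = 2πf = 23250 rad/s
X_L = ωL = 37.7 Ω
X_C = 1/(ωC) = 48.2 Ω
Parallel: admittances add. Y = 1/R + 1/(jωL) + jωC
Y = (0.0143 − j0.00579) S
|Y| = 0.0154 S → |Z| = 1/|Y| = 64.9 Ω, ∠Z = −∠Y = 22.1°

64.9 Ω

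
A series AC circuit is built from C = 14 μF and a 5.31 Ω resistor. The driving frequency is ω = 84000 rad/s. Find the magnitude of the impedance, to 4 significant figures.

X_C = 1/(ωC) = 0.8503 Ω
Z = 5.310 − j0.8503 Ω
|Z| = √(5.310² + 0.8503²) = 5.378 Ω

5.378 Ω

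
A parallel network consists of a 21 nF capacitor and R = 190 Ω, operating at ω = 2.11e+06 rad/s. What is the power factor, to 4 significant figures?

0.1180

X_C = 1/(ωC) = 22.57 Ω
Parallel: admittances add. Y = 1/R + jωC
Y = (0.005263 + j0.04431) S
|Y| = 0.04462 S → |Z| = 1/|Y| = 22.41 Ω, ∠Z = −∠Y = -83.23°
cos φ = cos(-83.23°) = 0.1180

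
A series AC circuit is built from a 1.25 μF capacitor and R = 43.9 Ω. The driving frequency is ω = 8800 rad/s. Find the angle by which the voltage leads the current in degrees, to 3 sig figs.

-64.2°

X_C = 1/(ωC) = 90.9 Ω
Z = 43.9 − j90.9 Ω
|Z| = √(43.9² + 90.9²) = 101 Ω
∠Z = arctan(-90.9/43.9) = -64.2°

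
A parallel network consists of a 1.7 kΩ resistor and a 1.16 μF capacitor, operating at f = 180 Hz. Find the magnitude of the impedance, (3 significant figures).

696 Ω

ω = 2πf = 1131 rad/s
X_C = 1/(ωC) = 762 Ω
Parallel: admittances add. Y = 1/R + jωC
Y = (0.000588 + j0.00131) S
|Y| = 0.00144 S → |Z| = 1/|Y| = 696 Ω, ∠Z = −∠Y = -65.8°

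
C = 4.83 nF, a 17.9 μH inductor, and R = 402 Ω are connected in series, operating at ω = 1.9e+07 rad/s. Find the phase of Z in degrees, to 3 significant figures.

X_L = ωL = 340 Ω
X_C = 1/(ωC) = 10.9 Ω
Net reactance X = X_L − X_C = 329 Ω
Z = 402 + j329 Ω
|Z| = √(402² + 329²) = 520 Ω
∠Z = arctan(329/402) = 39.3°

39.3°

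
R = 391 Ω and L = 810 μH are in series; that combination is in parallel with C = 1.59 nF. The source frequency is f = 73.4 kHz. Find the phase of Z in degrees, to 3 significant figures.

22.1°

ω = 2πf = 461200 rad/s
X_L = ωL = 374 Ω
X_C = 1/(ωC) = 1360 Ω
Branch 1 (R+jX_L): Z₁ = 391 + j374 Ω, |Z₁| = 541 Ω
Branch 2 (−jX_C): Z₂ = −j1360 Ω
Parallel: Z = Z₁Z₂/(Z₁+Z₂), |Z| = 693 Ω, ∠Z = 22.1°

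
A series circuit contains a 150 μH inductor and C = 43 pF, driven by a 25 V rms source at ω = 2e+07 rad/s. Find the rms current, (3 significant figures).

13.6 mA

X_L = ωL = 3000 Ω
X_C = 1/(ωC) = 1160 Ω
Net reactance X = X_L − X_C = 1840 Ω
Z = j1840 Ω
|Z| = √(0² + 1840²) = 1840 Ω
I = V/|Z| = 25/1840 = 13.6 mA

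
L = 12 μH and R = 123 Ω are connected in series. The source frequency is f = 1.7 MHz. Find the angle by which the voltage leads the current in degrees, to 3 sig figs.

46.2°

ω = 2πf = 1.068e+07 rad/s
X_L = ωL = 128 Ω
Z = 123 + j128 Ω
|Z| = √(123² + 128²) = 178 Ω
∠Z = arctan(128/123) = 46.2°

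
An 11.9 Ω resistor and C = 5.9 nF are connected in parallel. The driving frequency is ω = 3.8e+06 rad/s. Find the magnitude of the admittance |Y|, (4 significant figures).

X_C = 1/(ωC) = 44.60 Ω
Parallel: admittances add. Y = 1/R + jωC
Y = (0.08403 + j0.02242) S
|Y| = 0.08697 S → |Z| = 1/|Y| = 11.50 Ω, ∠Z = −∠Y = -14.94°

86.97 mS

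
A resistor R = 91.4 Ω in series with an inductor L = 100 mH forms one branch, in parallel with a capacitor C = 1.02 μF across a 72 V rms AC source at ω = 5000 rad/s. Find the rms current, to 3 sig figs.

229 mA

X_L = ωL = 500 Ω
X_C = 1/(ωC) = 196 Ω
Branch 1 (R+jX_L): Z₁ = 91.4 + j500 Ω, |Z₁| = 508 Ω
Branch 2 (−jX_C): Z₂ = −j196 Ω
Parallel: Z = Z₁Z₂/(Z₁+Z₂), |Z| = 314 Ω, ∠Z = -83.6°
I = V/|Z| = 72/314 = 229 mA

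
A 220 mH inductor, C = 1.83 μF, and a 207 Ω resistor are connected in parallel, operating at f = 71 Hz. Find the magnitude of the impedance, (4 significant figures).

ω = 2πf = 446.1 rad/s
X_L = ωL = 98.14 Ω
X_C = 1/(ωC) = 1225 Ω
Parallel: admittances add. Y = 1/R + 1/(jωL) + jωC
Y = (0.004831 − j0.009373) S
|Y| = 0.01054 S → |Z| = 1/|Y| = 94.84 Ω, ∠Z = −∠Y = 62.73°

94.84 Ω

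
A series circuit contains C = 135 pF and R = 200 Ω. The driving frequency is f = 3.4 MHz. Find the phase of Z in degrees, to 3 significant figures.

-60.0°

ω = 2πf = 2.136e+07 rad/s
X_C = 1/(ωC) = 347 Ω
Z = 200 − j347 Ω
|Z| = √(200² + 347²) = 400 Ω
∠Z = arctan(-347/200) = -60.0°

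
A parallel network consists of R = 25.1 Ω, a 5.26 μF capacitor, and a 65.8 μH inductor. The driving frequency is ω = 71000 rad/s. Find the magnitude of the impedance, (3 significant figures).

X_L = ωL = 4.67 Ω
X_C = 1/(ωC) = 2.68 Ω
Parallel: admittances add. Y = 1/R + 1/(jωL) + jωC
Y = (0.0398 + j0.159) S
|Y| = 0.164 S → |Z| = 1/|Y| = 6.09 Ω, ∠Z = −∠Y = -76.0°

6.09 Ω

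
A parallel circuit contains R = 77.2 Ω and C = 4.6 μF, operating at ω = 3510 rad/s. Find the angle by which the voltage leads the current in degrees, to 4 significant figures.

X_C = 1/(ωC) = 61.93 Ω
Parallel: admittances add. Y = 1/R + jωC
Y = (0.01295 + j0.01615) S
|Y| = 0.02070 S → |Z| = 1/|Y| = 48.31 Ω, ∠Z = −∠Y = -51.26°

-51.26°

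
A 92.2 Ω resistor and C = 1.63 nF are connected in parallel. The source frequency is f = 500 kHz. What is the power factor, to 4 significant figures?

ω = 2πf = 3.142e+06 rad/s
X_C = 1/(ωC) = 195.3 Ω
Parallel: admittances add. Y = 1/R + jωC
Y = (0.01085 + j0.005121) S
|Y| = 0.01199 S → |Z| = 1/|Y| = 83.37 Ω, ∠Z = −∠Y = -25.27°
cos φ = cos(-25.27°) = 0.9043

0.9043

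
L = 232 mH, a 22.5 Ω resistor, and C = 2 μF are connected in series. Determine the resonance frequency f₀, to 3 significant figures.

ω₀ = 1/√(LC) = 1/√(0.232 × 2e-06) = 1468 rad/s
f₀ = ω₀/(2π) = 234 Hz

234 Hz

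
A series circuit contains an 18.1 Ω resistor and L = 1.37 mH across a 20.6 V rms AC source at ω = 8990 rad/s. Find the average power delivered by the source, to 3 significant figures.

16.0 W

X_L = ωL = 12.3 Ω
Z = 18.1 + j12.3 Ω
|Z| = √(18.1² + 12.3²) = 21.9 Ω
∠Z = arctan(12.3/18.1) = 34.2°
I = V/|Z| = 941 mA
P = VI cos φ = 20.6 × 0.941 × cos(34.2°) = 16.0 W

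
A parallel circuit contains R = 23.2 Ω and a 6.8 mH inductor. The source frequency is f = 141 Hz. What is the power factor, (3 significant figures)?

ω = 2πf = 885.9 rad/s
X_L = ωL = 6.02 Ω
Parallel: admittances add. Y = 1/R + 1/(jωL)
Y = (0.0431 − j0.166) S
|Y| = 0.171 S → |Z| = 1/|Y| = 5.83 Ω, ∠Z = −∠Y = 75.4°
cos φ = cos(75.4°) = 0.251

0.251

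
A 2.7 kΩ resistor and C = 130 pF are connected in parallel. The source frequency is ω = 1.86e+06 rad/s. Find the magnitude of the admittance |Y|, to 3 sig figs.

442 μS

X_C = 1/(ωC) = 4140 Ω
Parallel: admittances add. Y = 1/R + jωC
Y = (0.000370 + j0.000242) S
|Y| = 0.000442 S → |Z| = 1/|Y| = 2260 Ω, ∠Z = −∠Y = -33.1°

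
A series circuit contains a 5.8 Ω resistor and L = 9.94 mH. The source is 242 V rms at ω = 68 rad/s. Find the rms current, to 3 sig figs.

41.4 A

X_L = ωL = 0.676 Ω
Z = 5.80 + j0.676 Ω
|Z| = √(5.80² + 0.676²) = 5.84 Ω
I = V/|Z| = 242/5.84 = 41.4 A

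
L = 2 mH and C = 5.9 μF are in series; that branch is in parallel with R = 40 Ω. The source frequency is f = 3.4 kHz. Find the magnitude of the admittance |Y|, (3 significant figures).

38.1 mS

ω = 2πf = 21360 rad/s
X_L = ωL = 42.7 Ω
X_C = 1/(ωC) = 7.93 Ω
Branch 1: Z₁ = R = 40.0 Ω
Branch 2 (series LC): Z₂ = j(X_L − X_C) = j34.8 Ω
Parallel: Z = Z₁Z₂/(Z₁+Z₂), |Z| = 26.3 Ω, ∠Z = 49.0°
|Y| = 1/|Z| = 38.1 mS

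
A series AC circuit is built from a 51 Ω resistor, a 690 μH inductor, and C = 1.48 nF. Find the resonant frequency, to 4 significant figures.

157.5 kHz

ω₀ = 1/√(LC) = 1/√(0.00069 × 1.48e-09) = 989600 rad/s
f₀ = ω₀/(2π) = 157.5 kHz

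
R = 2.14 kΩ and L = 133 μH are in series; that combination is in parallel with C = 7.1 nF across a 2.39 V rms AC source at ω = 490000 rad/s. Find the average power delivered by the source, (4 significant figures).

2.667 mW

X_L = ωL = 65.17 Ω
X_C = 1/(ωC) = 287.4 Ω
Branch 1 (R+jX_L): Z₁ = 2140 + j65.17 Ω, |Z₁| = 2141 Ω
Branch 2 (−jX_C): Z₂ = −j287.4 Ω
Parallel: Z = Z₁Z₂/(Z₁+Z₂), |Z| = 286.0 Ω, ∠Z = -82.33°
I = V/|Z| = 8.356 mA
P = VI cos φ = 2.39 × 0.008356 × cos(-82.33°) = 2.667 mW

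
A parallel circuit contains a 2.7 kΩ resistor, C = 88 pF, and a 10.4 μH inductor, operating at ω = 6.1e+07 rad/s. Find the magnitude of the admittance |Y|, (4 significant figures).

X_L = ωL = 634.4 Ω
X_C = 1/(ωC) = 186.3 Ω
Parallel: admittances add. Y = 1/R + 1/(jωL) + jωC
Y = (0.0003704 + j0.003792) S
|Y| = 0.003810 S → |Z| = 1/|Y| = 262.5 Ω, ∠Z = −∠Y = -84.42°

3.810 mS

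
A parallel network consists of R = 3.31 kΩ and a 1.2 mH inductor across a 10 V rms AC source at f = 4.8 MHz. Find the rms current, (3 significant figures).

3.03 mA

ω = 2πf = 3.016e+07 rad/s
X_L = ωL = 36200 Ω
Parallel: admittances add. Y = 1/R + 1/(jωL)
Y = (0.000302 − j2.76e-05) S
|Y| = 0.000303 S → |Z| = 1/|Y| = 3300 Ω, ∠Z = −∠Y = 5.23°
I = V/|Z| = 10/3300 = 3.03 mA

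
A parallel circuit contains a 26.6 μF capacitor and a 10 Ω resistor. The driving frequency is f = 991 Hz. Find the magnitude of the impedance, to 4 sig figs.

5.169 Ω

ω = 2πf = 6227 rad/s
X_C = 1/(ωC) = 6.038 Ω
Parallel: admittances add. Y = 1/R + jωC
Y = (0.1000 + j0.1656) S
|Y| = 0.1935 S → |Z| = 1/|Y| = 5.169 Ω, ∠Z = −∠Y = -58.88°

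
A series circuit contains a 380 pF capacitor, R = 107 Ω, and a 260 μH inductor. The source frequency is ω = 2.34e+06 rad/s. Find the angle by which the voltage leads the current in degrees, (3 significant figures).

-78.3°

X_L = ωL = 608 Ω
X_C = 1/(ωC) = 1120 Ω
Net reactance X = X_L − X_C = -516 Ω
Z = 107 − j516 Ω
|Z| = √(107² + 516²) = 527 Ω
∠Z = arctan(-516/107) = -78.3°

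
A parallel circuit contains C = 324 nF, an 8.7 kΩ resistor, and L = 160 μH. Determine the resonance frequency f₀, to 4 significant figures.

22.10 kHz

ω₀ = 1/√(LC) = 1/√(0.00016 × 3.24e-07) = 138900 rad/s
f₀ = ω₀/(2π) = 22.10 kHz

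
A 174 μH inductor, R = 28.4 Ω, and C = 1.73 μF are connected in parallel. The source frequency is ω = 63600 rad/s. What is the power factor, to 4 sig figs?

X_L = ωL = 11.07 Ω
X_C = 1/(ωC) = 9.089 Ω
Parallel: admittances add. Y = 1/R + 1/(jωL) + jωC
Y = (0.03521 + j0.01966) S
|Y| = 0.04033 S → |Z| = 1/|Y| = 24.80 Ω, ∠Z = −∠Y = -29.18°
cos φ = cos(-29.18°) = 0.8731

0.8731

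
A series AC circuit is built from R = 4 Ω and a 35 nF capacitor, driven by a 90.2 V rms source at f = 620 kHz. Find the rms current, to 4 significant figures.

ω = 2πf = 3.896e+06 rad/s
X_C = 1/(ωC) = 7.334 Ω
Z = 4.000 − j7.334 Ω
|Z| = √(4.000² + 7.334²) = 8.354 Ω
I = V/|Z| = 90.2/8.354 = 10.80 A

10.80 A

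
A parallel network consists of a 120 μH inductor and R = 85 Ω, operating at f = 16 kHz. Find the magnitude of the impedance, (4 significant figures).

11.94 Ω

ω = 2πf = 100500 rad/s
X_L = ωL = 12.06 Ω
Parallel: admittances add. Y = 1/R + 1/(jωL)
Y = (0.01176 − j0.08289) S
|Y| = 0.08372 S → |Z| = 1/|Y| = 11.94 Ω, ∠Z = −∠Y = 81.92°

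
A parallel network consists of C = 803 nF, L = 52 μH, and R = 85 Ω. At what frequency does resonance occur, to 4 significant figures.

24.63 kHz

ω₀ = 1/√(LC) = 1/√(5.2e-05 × 8.03e-07) = 154800 rad/s
f₀ = ω₀/(2π) = 24.63 kHz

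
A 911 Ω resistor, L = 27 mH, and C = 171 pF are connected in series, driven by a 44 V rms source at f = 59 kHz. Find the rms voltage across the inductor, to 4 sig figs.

75.44 V

ω = 2πf = 370700 rad/s
X_L = ωL = 10010 Ω
X_C = 1/(ωC) = 15780 Ω
Net reactance X = X_L − X_C = -5766 Ω
Z = 911.0 − j5766 Ω
|Z| = √(911.0² + 5766²) = 5838 Ω
I = V/|Z| = 7.537 mA
V_L = I·|Z_L| = 0.007537 × 10010 = 75.44 V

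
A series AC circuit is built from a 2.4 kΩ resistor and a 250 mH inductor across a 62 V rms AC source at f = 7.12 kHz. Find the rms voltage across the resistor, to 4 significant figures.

ω = 2πf = 44740 rad/s
X_L = ωL = 11180 Ω
Z = 2400 + j11180 Ω
|Z| = √(2400² + 11180²) = 11440 Ω
I = V/|Z| = 5.420 mA
V_R = I·|Z_R| = 0.005420 × 2400 = 13.01 V

13.01 V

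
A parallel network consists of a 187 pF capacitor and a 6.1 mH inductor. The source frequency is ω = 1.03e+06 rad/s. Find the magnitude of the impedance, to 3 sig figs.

X_L = ωL = 6280 Ω
X_C = 1/(ωC) = 5190 Ω
Parallel: admittances add. Y = 1/(jωL) + jωC
Y = (0 + j3.35e-05) S
|Y| = 3.35e-05 S → |Z| = 1/|Y| = 29900 Ω, ∠Z = −∠Y = -90.0°

29900 Ω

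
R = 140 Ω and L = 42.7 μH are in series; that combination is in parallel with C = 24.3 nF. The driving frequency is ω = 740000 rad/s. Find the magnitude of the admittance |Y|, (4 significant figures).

X_L = ωL = 31.60 Ω
X_C = 1/(ωC) = 55.61 Ω
Branch 1 (R+jX_L): Z₁ = 140.0 + j31.60 Ω, |Z₁| = 143.5 Ω
Branch 2 (−jX_C): Z₂ = −j55.61 Ω
Parallel: Z = Z₁Z₂/(Z₁+Z₂), |Z| = 56.19 Ω, ∠Z = -67.55°
|Y| = 1/|Z| = 17.80 mS

17.80 mS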